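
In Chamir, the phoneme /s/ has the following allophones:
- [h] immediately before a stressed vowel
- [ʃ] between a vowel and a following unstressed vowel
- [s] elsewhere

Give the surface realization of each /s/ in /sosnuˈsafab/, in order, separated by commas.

[s], [s], [h]

Occurrence 1 (position 1): no conditioning environment matches → elsewhere allophone [s].
Occurrence 2 (position 3): no conditioning environment matches → elsewhere allophone [s].
Occurrence 3 (position 6): immediately before a stressed vowel → [h].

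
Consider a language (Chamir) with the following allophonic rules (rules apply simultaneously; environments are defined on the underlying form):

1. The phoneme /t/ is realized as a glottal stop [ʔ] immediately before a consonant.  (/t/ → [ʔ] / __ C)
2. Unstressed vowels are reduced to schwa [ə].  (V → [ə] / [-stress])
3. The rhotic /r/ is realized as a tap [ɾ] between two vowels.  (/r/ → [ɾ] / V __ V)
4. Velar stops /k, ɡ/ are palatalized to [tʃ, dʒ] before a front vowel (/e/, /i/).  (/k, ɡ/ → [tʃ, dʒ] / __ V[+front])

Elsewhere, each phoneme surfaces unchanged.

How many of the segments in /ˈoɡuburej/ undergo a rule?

Segments that undergo a rule: /u/ → [ə] (rule 2); /u/ → [ə] (rule 2); /r/ → [ɾ] (rule 3); /e/ → [ə] (rule 2).
All other segments surface unchanged.

4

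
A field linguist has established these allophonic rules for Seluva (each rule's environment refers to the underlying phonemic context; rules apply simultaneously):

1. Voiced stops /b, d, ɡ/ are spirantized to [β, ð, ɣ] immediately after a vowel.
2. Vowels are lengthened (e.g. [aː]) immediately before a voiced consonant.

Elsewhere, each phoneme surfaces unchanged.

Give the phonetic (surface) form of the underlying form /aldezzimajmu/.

[aːldeːzziːmaːjmu]

/a/ (word-initial) occurs before a voiced consonant → [aː] by rule 2.
/l/ stays [l].
/d/ (between /l/ and /e/) fails the environment for rule 1, so it stays [d].
Rule 2 applies to /e/ (between /d/ and /z/: before a voiced consonant) → [eː].
/z/ (between /e/ and /z/): no rule targets it → [z].
/z/ (between /z/ and /i/): no rule targets it → [z].
Rule 2 applies to /i/ (between /z/ and /m/: before a voiced consonant) → [iː].
/m/ — not in any rule's target class → [m].
/a/ meets the environment for rule 2 (before a voiced consonant) → [aː].
/j/ (between /a/ and /m/): no rule targets it → [j].
/m/ (between /j/ and /u/) is unaffected → [m].
/u/ (word-final) fails the environment for rule 2, so it stays [u].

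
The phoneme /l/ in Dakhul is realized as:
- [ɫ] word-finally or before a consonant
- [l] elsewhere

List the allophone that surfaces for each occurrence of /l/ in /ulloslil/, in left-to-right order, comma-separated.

Occurrence 1 (position 2): word-finally or before a consonant → [ɫ].
Occurrence 2 (position 3): no conditioning environment matches → elsewhere allophone [l].
Occurrence 3 (position 6): no conditioning environment matches → elsewhere allophone [l].
Occurrence 4 (position 8): word-finally or before a consonant → [ɫ].

[ɫ], [l], [l], [ɫ]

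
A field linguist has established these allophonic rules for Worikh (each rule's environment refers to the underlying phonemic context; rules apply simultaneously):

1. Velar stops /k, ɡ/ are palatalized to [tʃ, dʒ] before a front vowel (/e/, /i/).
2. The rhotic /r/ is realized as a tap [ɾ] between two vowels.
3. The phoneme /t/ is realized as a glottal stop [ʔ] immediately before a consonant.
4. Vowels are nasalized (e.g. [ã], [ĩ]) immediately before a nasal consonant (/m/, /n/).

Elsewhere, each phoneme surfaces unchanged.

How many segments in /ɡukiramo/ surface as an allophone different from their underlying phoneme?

Segments that undergo a rule: /k/ → [tʃ] (rule 1); /r/ → [ɾ] (rule 2); /a/ → [ã] (rule 4).
All other segments surface unchanged.

3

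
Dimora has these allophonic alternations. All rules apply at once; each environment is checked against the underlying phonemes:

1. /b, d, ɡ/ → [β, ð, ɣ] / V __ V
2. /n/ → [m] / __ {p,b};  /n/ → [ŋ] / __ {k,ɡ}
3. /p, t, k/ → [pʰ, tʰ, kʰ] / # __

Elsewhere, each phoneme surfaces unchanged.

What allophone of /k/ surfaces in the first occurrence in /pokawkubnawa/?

[k]

/k/ (between /o/ and /a/) fails the environment for rule 3, so it stays [k].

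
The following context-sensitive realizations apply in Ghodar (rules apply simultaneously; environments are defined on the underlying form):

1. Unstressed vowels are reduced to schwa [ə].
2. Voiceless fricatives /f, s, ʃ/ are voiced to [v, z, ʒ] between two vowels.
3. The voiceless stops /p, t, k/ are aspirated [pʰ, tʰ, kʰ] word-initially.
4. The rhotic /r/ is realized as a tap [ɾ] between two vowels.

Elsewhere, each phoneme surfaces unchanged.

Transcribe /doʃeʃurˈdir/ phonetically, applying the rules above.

[dəʒəʒərˈdir]

/d/ (word-initial) is unaffected → [d].
/o/ (between /d/ and /ʃ/): in an unstressed syllable, so rule 1 applies → [ə].
/ʃ/ — between /o/ and /e/, between two vowels — surfaces as [ʒ] (rule 2).
/e/ (between /ʃ/ and /ʃ/) occurs in an unstressed syllable → [ə] by rule 1.
/ʃ/ (between /e/ and /u/): between two vowels, so rule 2 applies → [ʒ].
Rule 1 applies to /u/ (between /ʃ/ and /r/: in an unstressed syllable) → [ə].
/r/ (between /u/ and /d/): rule 4 targets it, but not between two vowels → unchanged [r].
/d/ stays [d].
/i/ (between /d/ and /r/) is in the target of rule 1 but the environment (in an unstressed syllable) is not met → [i].
/r/ (word-final) fails the environment for rule 4, so it stays [r].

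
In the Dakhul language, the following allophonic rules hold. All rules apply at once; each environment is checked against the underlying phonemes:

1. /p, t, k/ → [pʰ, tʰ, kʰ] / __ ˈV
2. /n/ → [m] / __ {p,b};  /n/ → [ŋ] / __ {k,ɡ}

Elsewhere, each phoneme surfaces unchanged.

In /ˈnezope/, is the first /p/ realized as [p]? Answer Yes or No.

Yes

/p/ — between /o/ and /e/; rule 1 does not apply here → [p].
The actual realization is [p], which matches [p].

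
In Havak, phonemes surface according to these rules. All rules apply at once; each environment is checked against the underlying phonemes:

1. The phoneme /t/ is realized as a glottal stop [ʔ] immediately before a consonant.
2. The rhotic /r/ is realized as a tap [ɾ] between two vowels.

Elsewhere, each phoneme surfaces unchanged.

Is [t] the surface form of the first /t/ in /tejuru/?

Yes

/t/ (word-initial) is in the target of rule 1 but the environment (immediately before a consonant) is not met → [t].
The actual realization is [t], which matches [t].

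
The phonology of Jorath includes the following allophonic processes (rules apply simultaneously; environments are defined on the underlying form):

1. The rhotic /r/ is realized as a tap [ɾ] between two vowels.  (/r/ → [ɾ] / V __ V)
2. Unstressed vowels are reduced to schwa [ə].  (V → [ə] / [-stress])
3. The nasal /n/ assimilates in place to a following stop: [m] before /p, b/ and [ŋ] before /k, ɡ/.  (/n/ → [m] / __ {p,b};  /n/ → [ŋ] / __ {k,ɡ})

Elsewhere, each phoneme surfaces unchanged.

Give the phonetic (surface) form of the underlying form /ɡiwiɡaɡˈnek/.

/i/ (between /ɡ/ and /w/): in an unstressed syllable, so rule 2 applies → [ə].
/i/ — between /w/ and /ɡ/, in an unstressed syllable — surfaces as [ə] (rule 2).
/a/ (between /ɡ/ and /ɡ/): in an unstressed syllable, so rule 2 applies → [ə].
/n/ (between /ɡ/ and /e/) fails the environment for rule 3, so it stays [n].
/e/ (between /n/ and /k/): rule 2 targets it, but not in an unstressed syllable → unchanged [e].

[ɡəwəɡəɡˈnek]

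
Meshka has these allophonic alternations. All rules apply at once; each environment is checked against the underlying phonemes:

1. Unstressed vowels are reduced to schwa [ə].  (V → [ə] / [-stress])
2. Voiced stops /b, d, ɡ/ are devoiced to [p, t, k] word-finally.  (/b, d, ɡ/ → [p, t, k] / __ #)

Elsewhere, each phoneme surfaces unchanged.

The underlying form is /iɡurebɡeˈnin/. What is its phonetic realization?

[əɡərəbɡəˈnin]

/i/ — word-initial, in an unstressed syllable — surfaces as [ə] (rule 1).
/ɡ/ (between /i/ and /u/): rule 2 targets it, but not word-finally → unchanged [ɡ].
/u/ (between /ɡ/ and /r/) occurs in an unstressed syllable → [ə] by rule 1.
/r/ — not in any rule's target class → [r].
/e/ (between /r/ and /b/): in an unstressed syllable, so rule 1 applies → [ə].
/b/ (between /e/ and /ɡ/) fails the environment for rule 2, so it stays [b].
/ɡ/ (between /b/ and /e/) is in the target of rule 2 but the environment (word-finally) is not met → [ɡ].
/e/ (between /ɡ/ and /n/): in an unstressed syllable, so rule 1 applies → [ə].
/n/ (between /e/ and /i/): no rule targets it → [n].
/i/ (between /n/ and /n/) is in the target of rule 1 but the environment (in an unstressed syllable) is not met → [i].
/n/ — not in any rule's target class → [n].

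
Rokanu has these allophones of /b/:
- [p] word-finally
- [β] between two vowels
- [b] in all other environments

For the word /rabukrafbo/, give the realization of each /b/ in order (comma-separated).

[β], [b]

Occurrence 1 (position 3): between two vowels → [β].
Occurrence 2 (position 9): no conditioning environment matches → elsewhere allophone [b].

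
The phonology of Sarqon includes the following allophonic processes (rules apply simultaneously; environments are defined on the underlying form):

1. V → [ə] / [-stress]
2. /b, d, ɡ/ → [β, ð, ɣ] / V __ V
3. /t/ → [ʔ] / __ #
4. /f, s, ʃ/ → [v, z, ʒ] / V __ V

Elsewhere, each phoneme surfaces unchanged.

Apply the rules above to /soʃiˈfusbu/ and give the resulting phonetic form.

/s/ (word-initial) is in the target of rule 4 but the environment (between two vowels) is not met → [s].
/o/ — between /s/ and /ʃ/, in an unstressed syllable — surfaces as [ə] (rule 1).
/ʃ/ — between /o/ and /i/, between two vowels — surfaces as [ʒ] (rule 4).
/i/ (between /ʃ/ and /f/) occurs in an unstressed syllable → [ə] by rule 1.
/f/ meets the environment for rule 4 (between two vowels) → [v].
/u/ (between /f/ and /s/) fails the environment for rule 1, so it stays [u].
/s/ — between /u/ and /b/; rule 4 does not apply here → [s].
/b/ (between /s/ and /u/): rule 2 targets it, but not between two vowels → unchanged [b].
/u/ — word-final, in an unstressed syllable — surfaces as [ə] (rule 1).

[səʒəˈvusbə]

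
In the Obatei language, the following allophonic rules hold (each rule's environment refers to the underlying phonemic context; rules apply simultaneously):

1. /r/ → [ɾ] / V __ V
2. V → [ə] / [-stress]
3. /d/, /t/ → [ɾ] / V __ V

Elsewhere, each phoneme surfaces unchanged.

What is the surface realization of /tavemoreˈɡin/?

[təvəməɾəˈɡin]

/t/ (word-initial) is in the target of rule 3 but the environment (between two vowels) is not met → [t].
Rule 2 applies to /a/ (between /t/ and /v/: in an unstressed syllable) → [ə].
/v/ (between /a/ and /e/) is unaffected → [v].
/e/ meets the environment for rule 2 (in an unstressed syllable) → [ə].
/m/ (between /e/ and /o/) is unaffected → [m].
/o/ meets the environment for rule 2 (in an unstressed syllable) → [ə].
/r/ meets the environment for rule 1 (between two vowels) → [ɾ].
Rule 2 applies to /e/ (between /r/ and /ɡ/: in an unstressed syllable) → [ə].
/ɡ/ stays [ɡ].
/i/ (between /ɡ/ and /n/) fails the environment for rule 2, so it stays [i].
/n/ (word-final) is unaffected → [n].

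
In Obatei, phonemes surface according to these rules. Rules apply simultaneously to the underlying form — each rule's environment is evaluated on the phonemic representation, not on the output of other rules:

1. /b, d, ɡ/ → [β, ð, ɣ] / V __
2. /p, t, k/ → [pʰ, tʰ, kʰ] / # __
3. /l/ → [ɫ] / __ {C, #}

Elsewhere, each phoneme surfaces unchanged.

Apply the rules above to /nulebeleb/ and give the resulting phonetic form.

[nuleβeleβ]

/n/ stays [n].
/u/ (between /n/ and /l/): no rule targets it → [u].
/l/ (between /u/ and /e/) is in the target of rule 3 but the environment (word-finally or immediately before a consonant) is not met → [l].
/e/ (between /l/ and /b/): no rule targets it → [e].
/b/ (between /e/ and /e/): immediately after a vowel, so rule 1 applies → [β].
/e/ stays [e].
/l/ (between /e/ and /e/): rule 3 targets it, but not word-finally or immediately before a consonant → unchanged [l].
/e/ — not in any rule's target class → [e].
/b/ — word-final, immediately after a vowel — surfaces as [β] (rule 1).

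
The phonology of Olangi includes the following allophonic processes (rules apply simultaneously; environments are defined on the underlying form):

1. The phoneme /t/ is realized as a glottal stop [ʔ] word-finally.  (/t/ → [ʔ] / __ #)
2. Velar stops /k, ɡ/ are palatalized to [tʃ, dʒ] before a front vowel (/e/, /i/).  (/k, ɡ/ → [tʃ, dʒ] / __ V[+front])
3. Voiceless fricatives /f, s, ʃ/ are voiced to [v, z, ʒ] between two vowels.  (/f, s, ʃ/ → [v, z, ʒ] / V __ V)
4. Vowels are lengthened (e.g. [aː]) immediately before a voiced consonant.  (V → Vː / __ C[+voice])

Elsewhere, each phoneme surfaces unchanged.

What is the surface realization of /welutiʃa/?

/w/ (word-initial): no rule targets it → [w].
/e/ (between /w/ and /l/): before a voiced consonant, so rule 4 applies → [eː].
/l/ (between /e/ and /u/): no rule targets it → [l].
/u/ (between /l/ and /t/): rule 4 targets it, but not before a voiced consonant → unchanged [u].
/t/ (between /u/ and /i/) is in the target of rule 1 but the environment (word-finally) is not met → [t].
/i/ — between /t/ and /ʃ/; rule 4 does not apply here → [i].
Rule 3 applies to /ʃ/ (between /i/ and /a/: between two vowels) → [ʒ].
/a/ (word-final) is in the target of rule 4 but the environment (before a voiced consonant) is not met → [a].

[weːlutiʒa]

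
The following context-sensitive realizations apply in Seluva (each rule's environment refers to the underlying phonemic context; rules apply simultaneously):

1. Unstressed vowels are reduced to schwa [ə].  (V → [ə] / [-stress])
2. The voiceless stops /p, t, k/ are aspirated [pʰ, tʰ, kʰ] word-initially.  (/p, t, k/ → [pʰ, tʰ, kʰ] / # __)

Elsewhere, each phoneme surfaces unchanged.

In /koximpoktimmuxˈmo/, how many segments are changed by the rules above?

6

Segments that undergo a rule: /k/ → [kʰ] (rule 2); /o/ → [ə] (rule 1); /i/ → [ə] (rule 1); /o/ → [ə] (rule 1); /i/ → [ə] (rule 1); /u/ → [ə] (rule 1).
All other segments surface unchanged.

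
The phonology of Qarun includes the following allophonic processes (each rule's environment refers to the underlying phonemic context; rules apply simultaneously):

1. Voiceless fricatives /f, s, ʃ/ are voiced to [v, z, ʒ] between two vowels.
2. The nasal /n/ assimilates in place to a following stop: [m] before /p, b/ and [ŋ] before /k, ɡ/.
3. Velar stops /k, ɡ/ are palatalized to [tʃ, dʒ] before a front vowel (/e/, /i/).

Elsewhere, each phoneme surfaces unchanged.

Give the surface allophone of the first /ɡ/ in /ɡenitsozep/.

[dʒ]

/ɡ/ meets the environment for rule 3 (before a front vowel) → [dʒ].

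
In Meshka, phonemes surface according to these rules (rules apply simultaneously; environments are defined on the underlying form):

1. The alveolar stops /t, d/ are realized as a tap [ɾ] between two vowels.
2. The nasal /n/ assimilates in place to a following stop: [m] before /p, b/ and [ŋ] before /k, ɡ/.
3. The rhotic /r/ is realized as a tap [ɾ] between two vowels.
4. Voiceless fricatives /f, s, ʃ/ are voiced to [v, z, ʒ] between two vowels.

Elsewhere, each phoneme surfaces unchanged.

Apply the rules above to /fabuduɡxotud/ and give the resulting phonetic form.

[fabuɾuɡxoɾud]

/f/ (word-initial): rule 4 targets it, but not between two vowels → unchanged [f].
/a/ (between /f/ and /b/) is unaffected → [a].
/b/ (between /a/ and /u/) is unaffected → [b].
/u/ (between /b/ and /d/): no rule targets it → [u].
Rule 1 applies to /d/ (between /u/ and /u/: between two vowels) → [ɾ].
/u/ (between /d/ and /ɡ/) is unaffected → [u].
/ɡ/ — not in any rule's target class → [ɡ].
/x/ (between /ɡ/ and /o/): no rule targets it → [x].
/o/ (between /x/ and /t/) is unaffected → [o].
/t/ meets the environment for rule 1 (between two vowels) → [ɾ].
/u/ stays [u].
/d/ — word-final; rule 1 does not apply here → [d].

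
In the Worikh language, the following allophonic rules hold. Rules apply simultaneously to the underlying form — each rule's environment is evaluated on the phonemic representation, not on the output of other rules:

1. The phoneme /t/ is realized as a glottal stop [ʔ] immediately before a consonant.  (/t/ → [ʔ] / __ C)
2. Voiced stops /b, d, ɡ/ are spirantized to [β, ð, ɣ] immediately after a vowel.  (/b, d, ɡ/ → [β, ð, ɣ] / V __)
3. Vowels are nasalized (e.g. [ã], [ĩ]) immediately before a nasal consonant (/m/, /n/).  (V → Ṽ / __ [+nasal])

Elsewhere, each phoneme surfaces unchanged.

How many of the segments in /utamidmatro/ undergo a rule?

Segments that undergo a rule: /a/ → [ã] (rule 3); /d/ → [ð] (rule 2); /t/ → [ʔ] (rule 1).
All other segments surface unchanged.

3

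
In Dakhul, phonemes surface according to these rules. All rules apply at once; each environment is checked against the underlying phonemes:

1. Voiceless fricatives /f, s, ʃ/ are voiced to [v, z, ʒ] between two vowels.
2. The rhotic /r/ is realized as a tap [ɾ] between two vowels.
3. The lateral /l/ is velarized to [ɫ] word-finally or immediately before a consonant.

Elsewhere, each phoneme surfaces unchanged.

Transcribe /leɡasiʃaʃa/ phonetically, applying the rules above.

[leɡaziʒaʒa]

/l/ (word-initial): rule 3 targets it, but not word-finally or immediately before a consonant → unchanged [l].
/e/ (between /l/ and /ɡ/): no rule targets it → [e].
/ɡ/ stays [ɡ].
/a/ (between /ɡ/ and /s/) is unaffected → [a].
Rule 1 applies to /s/ (between /a/ and /i/: between two vowels) → [z].
/i/ (between /s/ and /ʃ/) is unaffected → [i].
/ʃ/ meets the environment for rule 1 (between two vowels) → [ʒ].
/a/ — not in any rule's target class → [a].
/ʃ/ — between /a/ and /a/, between two vowels — surfaces as [ʒ] (rule 1).
/a/ stays [a].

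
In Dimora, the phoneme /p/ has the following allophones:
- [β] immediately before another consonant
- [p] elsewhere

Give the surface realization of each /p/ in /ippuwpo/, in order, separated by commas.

Occurrence 1 (position 2): immediately before another consonant → [β].
Occurrence 2 (position 3): no conditioning environment matches → elsewhere allophone [p].
Occurrence 3 (position 6): no conditioning environment matches → elsewhere allophone [p].

[β], [p], [p]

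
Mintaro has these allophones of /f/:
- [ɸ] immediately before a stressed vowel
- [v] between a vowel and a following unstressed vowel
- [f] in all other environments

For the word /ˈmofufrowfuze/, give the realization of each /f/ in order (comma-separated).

Occurrence 1 (position 3): between a vowel and a following unstressed vowel → [v].
Occurrence 2 (position 5): no conditioning environment matches → elsewhere allophone [f].
Occurrence 3 (position 9): no conditioning environment matches → elsewhere allophone [f].

[v], [f], [f]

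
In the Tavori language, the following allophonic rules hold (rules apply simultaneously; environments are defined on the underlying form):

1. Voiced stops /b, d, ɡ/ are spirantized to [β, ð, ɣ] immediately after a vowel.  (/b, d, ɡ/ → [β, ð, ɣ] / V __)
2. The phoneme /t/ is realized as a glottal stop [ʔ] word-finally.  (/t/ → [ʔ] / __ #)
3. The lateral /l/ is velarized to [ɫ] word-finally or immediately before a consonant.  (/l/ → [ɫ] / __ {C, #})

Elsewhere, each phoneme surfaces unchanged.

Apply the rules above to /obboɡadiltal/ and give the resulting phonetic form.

[oβboɣaðiɫtaɫ]

/o/ stays [o].
Rule 1 applies to /b/ (between /o/ and /b/: immediately after a vowel) → [β].
/b/ (between /b/ and /o/) fails the environment for rule 1, so it stays [b].
/o/ — not in any rule's target class → [o].
Rule 1 applies to /ɡ/ (between /o/ and /a/: immediately after a vowel) → [ɣ].
/a/ — not in any rule's target class → [a].
/d/ (between /a/ and /i/): immediately after a vowel, so rule 1 applies → [ð].
/i/ — not in any rule's target class → [i].
/l/ (between /i/ and /t/) occurs word-finally or immediately before a consonant → [ɫ] by rule 3.
/t/ (between /l/ and /a/): rule 2 targets it, but not word-finally → unchanged [t].
/a/ stays [a].
/l/ — word-final, word-finally or immediately before a consonant — surfaces as [ɫ] (rule 3).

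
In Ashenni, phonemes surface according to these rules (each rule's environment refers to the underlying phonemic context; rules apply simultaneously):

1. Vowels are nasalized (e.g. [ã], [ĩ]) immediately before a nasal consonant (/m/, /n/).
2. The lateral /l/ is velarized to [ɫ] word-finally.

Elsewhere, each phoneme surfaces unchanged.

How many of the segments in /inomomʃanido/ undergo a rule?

Segments that undergo a rule: /i/ → [ĩ] (rule 1); /o/ → [õ] (rule 1); /o/ → [õ] (rule 1); /a/ → [ã] (rule 1).
All other segments surface unchanged.

4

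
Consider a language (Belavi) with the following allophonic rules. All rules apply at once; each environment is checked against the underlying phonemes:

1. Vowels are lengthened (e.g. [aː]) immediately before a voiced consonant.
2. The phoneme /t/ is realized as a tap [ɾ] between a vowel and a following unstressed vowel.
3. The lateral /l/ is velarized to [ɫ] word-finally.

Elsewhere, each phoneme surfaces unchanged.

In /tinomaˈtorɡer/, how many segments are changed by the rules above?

4

Segments that undergo a rule: /i/ → [iː] (rule 1); /o/ → [oː] (rule 1); /o/ → [oː] (rule 1); /e/ → [eː] (rule 1).
All other segments surface unchanged.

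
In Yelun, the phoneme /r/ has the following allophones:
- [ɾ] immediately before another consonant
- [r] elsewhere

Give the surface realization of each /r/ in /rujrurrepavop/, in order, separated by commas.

Occurrence 1 (position 1): no conditioning environment matches → elsewhere allophone [r].
Occurrence 2 (position 4): no conditioning environment matches → elsewhere allophone [r].
Occurrence 3 (position 6): immediately before another consonant → [ɾ].
Occurrence 4 (position 7): no conditioning environment matches → elsewhere allophone [r].

[r], [r], [ɾ], [r]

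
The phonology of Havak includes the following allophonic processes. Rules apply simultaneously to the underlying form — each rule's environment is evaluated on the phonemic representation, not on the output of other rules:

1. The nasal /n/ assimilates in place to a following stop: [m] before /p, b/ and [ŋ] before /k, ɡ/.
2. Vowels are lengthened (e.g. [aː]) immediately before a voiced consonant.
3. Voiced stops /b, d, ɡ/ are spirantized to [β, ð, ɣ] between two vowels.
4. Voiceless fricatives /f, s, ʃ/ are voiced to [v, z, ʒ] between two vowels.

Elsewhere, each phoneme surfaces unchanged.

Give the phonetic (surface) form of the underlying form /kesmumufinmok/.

[kesmuːmuviːnmok]

/e/ (between /k/ and /s/) fails the environment for rule 2, so it stays [e].
/s/ — between /e/ and /m/; rule 4 does not apply here → [s].
/u/ — between /m/ and /m/, before a voiced consonant — surfaces as [uː] (rule 2).
/u/ (between /m/ and /f/) fails the environment for rule 2, so it stays [u].
/f/ meets the environment for rule 4 (between two vowels) → [v].
/i/ (between /f/ and /n/) occurs before a voiced consonant → [iː] by rule 2.
/n/ (between /i/ and /m/): rule 1 targets it, but not before a labial or velar stop → unchanged [n].
/o/ (between /m/ and /k/) is in the target of rule 2 but the environment (before a voiced consonant) is not met → [o].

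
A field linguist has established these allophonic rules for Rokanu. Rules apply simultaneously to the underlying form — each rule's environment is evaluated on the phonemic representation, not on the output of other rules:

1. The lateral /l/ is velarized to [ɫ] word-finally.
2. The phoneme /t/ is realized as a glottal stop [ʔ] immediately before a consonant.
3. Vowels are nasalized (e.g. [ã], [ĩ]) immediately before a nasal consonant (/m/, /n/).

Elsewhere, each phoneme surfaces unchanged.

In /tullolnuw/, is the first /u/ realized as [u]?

Yes

/u/ — between /t/ and /l/; rule 3 does not apply here → [u].
The actual realization is [u], which matches [u].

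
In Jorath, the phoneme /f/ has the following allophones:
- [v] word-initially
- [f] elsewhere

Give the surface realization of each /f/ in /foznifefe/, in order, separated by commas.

Occurrence 1 (position 1): word-initially → [v].
Occurrence 2 (position 6): no conditioning environment matches → elsewhere allophone [f].
Occurrence 3 (position 8): no conditioning environment matches → elsewhere allophone [f].

[v], [f], [f]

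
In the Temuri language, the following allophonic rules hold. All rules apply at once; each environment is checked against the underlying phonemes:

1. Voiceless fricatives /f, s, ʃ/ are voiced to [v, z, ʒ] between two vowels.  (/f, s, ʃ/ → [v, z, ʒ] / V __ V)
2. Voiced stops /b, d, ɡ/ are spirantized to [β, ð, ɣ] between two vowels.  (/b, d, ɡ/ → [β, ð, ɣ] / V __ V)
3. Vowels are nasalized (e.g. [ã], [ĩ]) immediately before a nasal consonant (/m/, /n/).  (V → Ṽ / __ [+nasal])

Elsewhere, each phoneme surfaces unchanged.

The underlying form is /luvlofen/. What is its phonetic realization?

[luvlovẽn]

/l/ — not in any rule's target class → [l].
/u/ (between /l/ and /v/) fails the environment for rule 3, so it stays [u].
/v/ stays [v].
/l/ — not in any rule's target class → [l].
/o/ — between /l/ and /f/; rule 3 does not apply here → [o].
/f/ (between /o/ and /e/): between two vowels, so rule 1 applies → [v].
/e/ (between /f/ and /n/) occurs before a nasal consonant → [ẽ] by rule 3.
/n/ — not in any rule's target class → [n].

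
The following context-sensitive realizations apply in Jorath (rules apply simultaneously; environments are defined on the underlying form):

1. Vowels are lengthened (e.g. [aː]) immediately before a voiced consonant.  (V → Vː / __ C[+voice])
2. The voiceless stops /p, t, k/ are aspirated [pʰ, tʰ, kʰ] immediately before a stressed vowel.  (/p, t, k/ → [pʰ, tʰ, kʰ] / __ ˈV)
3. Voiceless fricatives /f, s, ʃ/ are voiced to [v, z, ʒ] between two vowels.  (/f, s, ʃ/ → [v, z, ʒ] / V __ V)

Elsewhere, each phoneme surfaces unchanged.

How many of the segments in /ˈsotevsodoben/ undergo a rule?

4

Segments that undergo a rule: /e/ → [eː] (rule 1); /o/ → [oː] (rule 1); /o/ → [oː] (rule 1); /e/ → [eː] (rule 1).
All other segments surface unchanged.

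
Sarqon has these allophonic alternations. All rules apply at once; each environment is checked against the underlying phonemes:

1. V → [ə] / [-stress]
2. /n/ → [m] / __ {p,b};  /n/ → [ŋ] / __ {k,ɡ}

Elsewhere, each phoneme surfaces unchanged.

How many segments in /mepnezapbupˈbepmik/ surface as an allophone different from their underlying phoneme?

5

Segments that undergo a rule: /e/ → [ə] (rule 1); /e/ → [ə] (rule 1); /a/ → [ə] (rule 1); /u/ → [ə] (rule 1); /i/ → [ə] (rule 1).
All other segments surface unchanged.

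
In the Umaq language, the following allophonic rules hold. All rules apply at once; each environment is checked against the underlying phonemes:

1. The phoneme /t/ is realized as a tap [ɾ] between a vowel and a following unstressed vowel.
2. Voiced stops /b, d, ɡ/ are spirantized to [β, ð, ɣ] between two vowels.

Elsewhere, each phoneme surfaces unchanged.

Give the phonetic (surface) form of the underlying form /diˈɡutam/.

/d/ (word-initial): rule 2 targets it, but not between two vowels → unchanged [d].
/i/ stays [i].
/ɡ/ — between /i/ and /u/, between two vowels — surfaces as [ɣ] (rule 2).
/u/ — not in any rule's target class → [u].
/t/ (between /u/ and /a/) occurs between a vowel and a following unstressed vowel → [ɾ] by rule 1.
/a/ stays [a].
/m/ stays [m].

[diˈɣuɾam]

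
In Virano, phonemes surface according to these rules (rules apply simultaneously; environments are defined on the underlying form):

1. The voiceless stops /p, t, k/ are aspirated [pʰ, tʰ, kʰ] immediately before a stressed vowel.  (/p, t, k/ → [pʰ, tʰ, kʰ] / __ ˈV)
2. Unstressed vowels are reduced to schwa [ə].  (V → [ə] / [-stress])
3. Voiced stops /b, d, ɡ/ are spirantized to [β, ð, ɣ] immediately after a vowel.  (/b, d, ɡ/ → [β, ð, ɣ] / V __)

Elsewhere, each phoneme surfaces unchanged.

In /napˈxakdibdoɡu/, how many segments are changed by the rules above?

Segments that undergo a rule: /a/ → [ə] (rule 2); /i/ → [ə] (rule 2); /b/ → [β] (rule 3); /o/ → [ə] (rule 2); /ɡ/ → [ɣ] (rule 3); /u/ → [ə] (rule 2).
All other segments surface unchanged.

6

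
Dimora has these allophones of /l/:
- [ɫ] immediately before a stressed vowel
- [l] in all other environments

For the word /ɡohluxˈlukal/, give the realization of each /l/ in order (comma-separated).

Occurrence 1 (position 4): no conditioning environment matches → elsewhere allophone [l].
Occurrence 2 (position 7): immediately before a stressed vowel → [ɫ].
Occurrence 3 (position 11): no conditioning environment matches → elsewhere allophone [l].

[l], [ɫ], [l]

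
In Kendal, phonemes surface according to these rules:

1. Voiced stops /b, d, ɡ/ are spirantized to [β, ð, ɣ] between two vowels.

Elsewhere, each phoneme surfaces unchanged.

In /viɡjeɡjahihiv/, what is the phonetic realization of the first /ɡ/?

[ɡ]

/ɡ/ (between /i/ and /j/) is in the target of rule 1 but the environment (between two vowels) is not met → [ɡ].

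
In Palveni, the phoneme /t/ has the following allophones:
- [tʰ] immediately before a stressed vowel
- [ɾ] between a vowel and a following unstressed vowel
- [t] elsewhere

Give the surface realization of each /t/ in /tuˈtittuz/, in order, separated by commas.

Occurrence 1 (position 1): no conditioning environment matches → elsewhere allophone [t].
Occurrence 2 (position 3): immediately before a stressed vowel → [tʰ].
Occurrence 3 (position 5): no conditioning environment matches → elsewhere allophone [t].
Occurrence 4 (position 6): no conditioning environment matches → elsewhere allophone [t].

[t], [tʰ], [t], [t]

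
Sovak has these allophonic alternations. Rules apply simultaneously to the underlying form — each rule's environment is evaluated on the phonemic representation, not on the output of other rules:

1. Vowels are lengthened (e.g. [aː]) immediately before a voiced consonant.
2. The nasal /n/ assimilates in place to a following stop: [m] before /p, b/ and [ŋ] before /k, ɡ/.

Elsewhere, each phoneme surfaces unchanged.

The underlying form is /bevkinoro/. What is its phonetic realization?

[beːvkiːnoːro]

/b/ (word-initial): no rule targets it → [b].
Rule 1 applies to /e/ (between /b/ and /v/: before a voiced consonant) → [eː].
/v/ (between /e/ and /k/): no rule targets it → [v].
/k/ stays [k].
/i/ meets the environment for rule 1 (before a voiced consonant) → [iː].
/n/ (between /i/ and /o/) is in the target of rule 2 but the environment (before a labial or velar stop) is not met → [n].
/o/ (between /n/ and /r/) occurs before a voiced consonant → [oː] by rule 1.
/r/ — not in any rule's target class → [r].
/o/ (word-final) is in the target of rule 1 but the environment (before a voiced consonant) is not met → [o].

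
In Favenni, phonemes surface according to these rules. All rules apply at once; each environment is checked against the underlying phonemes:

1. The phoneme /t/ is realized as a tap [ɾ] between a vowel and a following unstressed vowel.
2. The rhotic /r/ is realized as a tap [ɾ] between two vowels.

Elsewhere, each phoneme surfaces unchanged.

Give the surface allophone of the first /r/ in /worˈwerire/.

[r]

/r/ (between /o/ and /w/) is in the target of rule 2 but the environment (between two vowels) is not met → [r].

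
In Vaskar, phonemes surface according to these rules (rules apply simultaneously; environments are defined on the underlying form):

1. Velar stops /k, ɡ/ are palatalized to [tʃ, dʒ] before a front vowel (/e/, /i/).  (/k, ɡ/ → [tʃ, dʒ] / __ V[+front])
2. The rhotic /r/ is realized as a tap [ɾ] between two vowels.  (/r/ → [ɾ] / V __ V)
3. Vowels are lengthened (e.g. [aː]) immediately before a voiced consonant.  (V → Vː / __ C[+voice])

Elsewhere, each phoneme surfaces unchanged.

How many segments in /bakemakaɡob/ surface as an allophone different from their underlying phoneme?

Segments that undergo a rule: /k/ → [tʃ] (rule 1); /e/ → [eː] (rule 3); /a/ → [aː] (rule 3); /o/ → [oː] (rule 3).
All other segments surface unchanged.

4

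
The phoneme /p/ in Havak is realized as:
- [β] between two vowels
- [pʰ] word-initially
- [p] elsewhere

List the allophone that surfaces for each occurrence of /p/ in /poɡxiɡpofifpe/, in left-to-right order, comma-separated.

Occurrence 1 (position 1): word-initially → [pʰ].
Occurrence 2 (position 7): no conditioning environment matches → elsewhere allophone [p].
Occurrence 3 (position 12): no conditioning environment matches → elsewhere allophone [p].

[pʰ], [p], [p]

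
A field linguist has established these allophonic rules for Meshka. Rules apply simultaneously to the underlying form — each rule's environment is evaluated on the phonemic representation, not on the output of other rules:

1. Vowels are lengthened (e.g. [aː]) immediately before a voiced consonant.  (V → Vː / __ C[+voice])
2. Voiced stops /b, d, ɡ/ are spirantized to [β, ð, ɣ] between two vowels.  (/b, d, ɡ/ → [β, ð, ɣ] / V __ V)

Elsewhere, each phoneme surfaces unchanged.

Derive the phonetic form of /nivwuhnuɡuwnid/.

/n/ (word-initial): no rule targets it → [n].
/i/ meets the environment for rule 1 (before a voiced consonant) → [iː].
/v/ stays [v].
/w/ — not in any rule's target class → [w].
/u/ (between /w/ and /h/) is in the target of rule 1 but the environment (before a voiced consonant) is not met → [u].
/h/ (between /u/ and /n/) is unaffected → [h].
/n/ stays [n].
Rule 1 applies to /u/ (between /n/ and /ɡ/: before a voiced consonant) → [uː].
Rule 2 applies to /ɡ/ (between /u/ and /u/: between two vowels) → [ɣ].
/u/ (between /ɡ/ and /w/) occurs before a voiced consonant → [uː] by rule 1.
/w/ (between /u/ and /n/): no rule targets it → [w].
/n/ stays [n].
/i/ (between /n/ and /d/) occurs before a voiced consonant → [iː] by rule 1.
/d/ (word-final) fails the environment for rule 2, so it stays [d].

[niːvwuhnuːɣuːwniːd]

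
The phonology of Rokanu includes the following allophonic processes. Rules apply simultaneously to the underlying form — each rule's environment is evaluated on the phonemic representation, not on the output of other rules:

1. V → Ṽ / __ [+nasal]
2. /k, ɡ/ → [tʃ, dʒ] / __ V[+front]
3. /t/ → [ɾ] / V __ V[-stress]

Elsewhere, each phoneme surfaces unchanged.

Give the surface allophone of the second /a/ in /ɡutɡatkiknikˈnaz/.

/a/ (between /n/ and /z/) is in the target of rule 1 but the environment (before a nasal consonant) is not met → [a].

[a]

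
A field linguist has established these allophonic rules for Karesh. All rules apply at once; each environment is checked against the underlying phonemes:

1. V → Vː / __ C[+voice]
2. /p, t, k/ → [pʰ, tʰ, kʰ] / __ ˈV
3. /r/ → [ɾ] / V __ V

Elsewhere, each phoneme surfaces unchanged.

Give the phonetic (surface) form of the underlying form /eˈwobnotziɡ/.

[eːˈwoːbnotziːɡ]

Rule 1 applies to /e/ (word-initial: before a voiced consonant) → [eː].
/o/ (between /w/ and /b/): before a voiced consonant, so rule 1 applies → [oː].
/o/ (between /n/ and /t/) is in the target of rule 1 but the environment (before a voiced consonant) is not met → [o].
/t/ — between /o/ and /z/; rule 2 does not apply here → [t].
/i/ (between /z/ and /ɡ/) occurs before a voiced consonant → [iː] by rule 1.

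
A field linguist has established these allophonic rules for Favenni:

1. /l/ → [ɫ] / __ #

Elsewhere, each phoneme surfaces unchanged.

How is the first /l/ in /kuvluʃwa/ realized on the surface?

/l/ (between /v/ and /u/): rule 1 targets it, but not word-finally → unchanged [l].

[l]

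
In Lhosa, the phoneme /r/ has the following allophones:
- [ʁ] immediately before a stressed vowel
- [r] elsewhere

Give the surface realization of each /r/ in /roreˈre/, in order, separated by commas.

Occurrence 1 (position 1): no conditioning environment matches → elsewhere allophone [r].
Occurrence 2 (position 3): no conditioning environment matches → elsewhere allophone [r].
Occurrence 3 (position 5): immediately before a stressed vowel → [ʁ].

[r], [r], [ʁ]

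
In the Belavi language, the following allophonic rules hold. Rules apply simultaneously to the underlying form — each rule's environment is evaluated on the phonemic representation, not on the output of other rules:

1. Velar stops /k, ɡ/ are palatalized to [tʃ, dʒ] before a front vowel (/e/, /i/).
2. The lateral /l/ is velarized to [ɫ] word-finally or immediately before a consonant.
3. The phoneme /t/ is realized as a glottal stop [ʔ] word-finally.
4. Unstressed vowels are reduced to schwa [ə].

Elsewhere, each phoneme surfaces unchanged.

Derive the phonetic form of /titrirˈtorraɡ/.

/t/ (word-initial) is in the target of rule 3 but the environment (word-finally) is not met → [t].
/i/ — between /t/ and /t/, in an unstressed syllable — surfaces as [ə] (rule 4).
/t/ (between /i/ and /r/) fails the environment for rule 3, so it stays [t].
/r/ (between /t/ and /i/): no rule targets it → [r].
/i/ — between /r/ and /r/, in an unstressed syllable — surfaces as [ə] (rule 4).
/r/ (between /i/ and /t/) is unaffected → [r].
/t/ — between /r/ and /o/; rule 3 does not apply here → [t].
/o/ (between /t/ and /r/): rule 4 targets it, but not in an unstressed syllable → unchanged [o].
/r/ stays [r].
/r/ (between /r/ and /a/) is unaffected → [r].
/a/ meets the environment for rule 4 (in an unstressed syllable) → [ə].
/ɡ/ (word-final) is in the target of rule 1 but the environment (before a front vowel) is not met → [ɡ].

[tətrərˈtorrəɡ]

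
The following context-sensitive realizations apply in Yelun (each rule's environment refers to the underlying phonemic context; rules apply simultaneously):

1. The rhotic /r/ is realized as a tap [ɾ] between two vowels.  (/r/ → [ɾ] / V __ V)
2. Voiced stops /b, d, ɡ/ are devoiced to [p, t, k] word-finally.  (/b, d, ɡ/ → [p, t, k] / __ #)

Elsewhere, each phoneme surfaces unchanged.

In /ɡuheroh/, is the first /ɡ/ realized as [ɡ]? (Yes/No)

/ɡ/ — word-initial; rule 2 does not apply here → [ɡ].
The actual realization is [ɡ], which matches [ɡ].

Yes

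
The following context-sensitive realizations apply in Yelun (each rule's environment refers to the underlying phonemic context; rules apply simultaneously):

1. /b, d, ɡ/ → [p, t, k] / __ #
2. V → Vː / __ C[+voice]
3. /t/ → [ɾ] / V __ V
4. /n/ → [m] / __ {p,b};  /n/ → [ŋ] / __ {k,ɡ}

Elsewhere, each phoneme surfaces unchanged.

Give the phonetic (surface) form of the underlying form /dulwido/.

/d/ (word-initial) is in the target of rule 1 but the environment (word-finally) is not met → [d].
/u/ — between /d/ and /l/, before a voiced consonant — surfaces as [uː] (rule 2).
/l/ (between /u/ and /w/) is unaffected → [l].
/w/ stays [w].
/i/ meets the environment for rule 2 (before a voiced consonant) → [iː].
/d/ — between /i/ and /o/; rule 1 does not apply here → [d].
/o/ — word-final; rule 2 does not apply here → [o].

[duːlwiːdo]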